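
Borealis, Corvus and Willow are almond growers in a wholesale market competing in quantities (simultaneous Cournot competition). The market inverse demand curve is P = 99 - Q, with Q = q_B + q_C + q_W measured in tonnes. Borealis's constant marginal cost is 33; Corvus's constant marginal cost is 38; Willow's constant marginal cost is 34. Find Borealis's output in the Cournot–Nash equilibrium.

Borealis's profit: π_B = (99 - Q)q_B - (33q_B). Setting ∂π_B/∂q_B = 0: 66 - 2q_B - (q_C + q_W) = 0.
Corvus's first-order condition: 61 - 2q_C - (q_B + q_W) = 0.
Willow's first-order condition: 65 - 2q_W - (q_B + q_C) = 0.
Adding the 3 first-order conditions: 192 − 4Q = 0, so Q = 48.
Back-substituting: q_B = (66 − 48) = 18, q_C = (61 − 48) = 13, q_W = (65 − 48) = 17.

18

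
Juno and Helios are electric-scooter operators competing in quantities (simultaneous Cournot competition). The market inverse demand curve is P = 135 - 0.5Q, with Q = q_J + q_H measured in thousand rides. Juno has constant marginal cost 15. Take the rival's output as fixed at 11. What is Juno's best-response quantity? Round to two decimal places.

114.50

With the rival's output fixed at 11, Juno's profit is π_J = (135 - (1/2)·11 - (1/2)q_J)q_J - (15q_J) = (259/2 - (1/2)q_J)q_J - (15q_J).
∂π_J/∂q_J = 229/2 - q_J = 0, so q_J = 229/2.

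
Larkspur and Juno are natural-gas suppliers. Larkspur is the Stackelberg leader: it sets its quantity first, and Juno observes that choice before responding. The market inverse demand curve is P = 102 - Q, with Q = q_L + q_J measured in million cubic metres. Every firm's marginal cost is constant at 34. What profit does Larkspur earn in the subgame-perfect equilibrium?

578

Solve by backward induction. Given q_L, the follower Juno maximises π_J = (102 - q_L - q_J)q_J - 34q_J.
Setting the follower's marginal profit to zero, 68 - q_L - 2q_J = 0, i.e. q_J = (68 - q_L)/2.
Larkspur substitutes q_J(q_L) into its own profit: π_L = q_L(102 - q_L - (68 - q_L)/2) - 34q_L = (68 - (1/2)q_L)q_L - 34q_L.
Leader FOC: 34 - q_L = 0, so q_L = 34.
Then q_J = (68 - 34)/2 = 17.
Price P = 102 - 51 = 51.
Larkspur's profit: (51 - 34)·34 = 578.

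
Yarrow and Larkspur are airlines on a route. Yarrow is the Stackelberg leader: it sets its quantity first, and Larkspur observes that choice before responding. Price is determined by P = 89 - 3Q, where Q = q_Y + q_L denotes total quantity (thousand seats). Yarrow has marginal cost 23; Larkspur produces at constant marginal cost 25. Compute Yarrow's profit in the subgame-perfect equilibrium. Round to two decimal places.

The follower Larkspur best-responds to any q_Y: π_L = (89 - 3Q)q_L - 25q_L.
∂π_L/∂q_L = 64 - 3q_Y - 6q_L = 0 gives the reaction function q_L = (64 - 3q_Y)/6.
Yarrow substitutes q_L(q_Y) into its own profit: π_Y = q_Y(89 - 3q_Y - (64 - 3q_Y)/2) - 23q_Y = (57 - (3/2)q_Y)q_Y - 23q_Y.
Leader FOC: 34 - 3q_Y = 0, so q_Y = 34/3.
Then q_L = (64 - 3·(34/3))/6 = 5.
Price P = 89 - 3·(49/3) = 40.
Yarrow's profit: (40 - 23)·(34/3) = 578/3.

192.67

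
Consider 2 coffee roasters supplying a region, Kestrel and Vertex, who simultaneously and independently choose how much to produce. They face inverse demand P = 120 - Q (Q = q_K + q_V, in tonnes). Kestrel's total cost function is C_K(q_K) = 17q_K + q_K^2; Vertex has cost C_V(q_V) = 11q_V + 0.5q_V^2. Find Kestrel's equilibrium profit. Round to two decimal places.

661.16

Kestrel's profit: π_K = (120 - Q)q_K - (17q_K + q_K²). Setting ∂π_K/∂q_K = 0: 103 - 4q_K - (q_V) = 0.
Vertex's profit: π_V = (120 - Q)q_V - (11q_V + (1/2)q_V²). Setting ∂π_V/∂q_V = 0: 109 - 3q_V - (q_K) = 0.
Best responses: q_K = (103 - q_V)/4, q_V = (109 - q_K)/3.
Substituting one into the other gives q_K = 200/11 and q_V = 333/11.
Price P = 120 - 533/11 = 787/11.
Kestrel's profit: (787/11)·(200/11) - 17·(200/11) - (200/11)² = 661.1570.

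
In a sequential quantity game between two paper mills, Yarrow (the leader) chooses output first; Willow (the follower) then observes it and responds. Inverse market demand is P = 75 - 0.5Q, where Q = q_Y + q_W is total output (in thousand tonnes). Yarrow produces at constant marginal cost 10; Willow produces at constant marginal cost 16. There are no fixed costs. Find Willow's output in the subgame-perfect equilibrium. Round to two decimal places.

Solve by backward induction. Given q_Y, the follower Willow maximises π_W = (75 - (1/2)q_Y - (1/2)q_W)q_W - 16q_W.
∂π_W/∂q_W = 59 - (1/2)q_Y - q_W = 0 gives the reaction function q_W = (59 - (1/2)q_Y).
Yarrow substitutes q_W(q_Y) into its own profit: π_Y = q_Y(75 - (1/2)q_Y - (59 - (1/2)q_Y)/2) - 10q_Y = (91/2 - (1/4)q_Y)q_Y - 10q_Y.
Maximising: ∂π_Y/∂q_Y = 71/2 - (1/2)q_Y = 0, giving q_Y = 71.
Then q_W = (59 - (1/2)·71) = 47/2.

23.50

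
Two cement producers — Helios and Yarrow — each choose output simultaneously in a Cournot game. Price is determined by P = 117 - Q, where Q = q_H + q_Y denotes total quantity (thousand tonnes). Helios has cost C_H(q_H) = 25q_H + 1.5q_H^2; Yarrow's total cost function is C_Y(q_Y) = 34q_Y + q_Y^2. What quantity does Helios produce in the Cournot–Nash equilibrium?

Helios's profit: π_H = (117 - Q)q_H - (25q_H + (3/2)q_H²). Setting ∂π_H/∂q_H = 0: 92 - 5q_H - (q_Y) = 0.
Yarrow's profit: π_Y = (117 - Q)q_Y - (34q_Y + q_Y²). Setting ∂π_Y/∂q_Y = 0: 83 - 4q_Y - (q_H) = 0.
Rearranging gives the reaction functions q_H = (92 - q_Y)/5 and q_Y = (83 - q_H)/4.
Solving the pair: q_H = 15, q_Y = 17.

15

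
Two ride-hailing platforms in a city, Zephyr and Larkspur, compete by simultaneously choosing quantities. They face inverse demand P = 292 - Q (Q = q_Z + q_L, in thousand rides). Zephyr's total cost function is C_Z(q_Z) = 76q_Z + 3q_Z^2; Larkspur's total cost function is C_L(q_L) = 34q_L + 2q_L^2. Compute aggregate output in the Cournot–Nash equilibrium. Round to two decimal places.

Zephyr's profit: π_Z = (292 - Q)q_Z - (76q_Z + 3q_Z²). Setting ∂π_Z/∂q_Z = 0: 216 - 8q_Z - (q_L) = 0.
Larkspur's profit: π_L = (292 - Q)q_L - (34q_L + 2q_L²). Setting ∂π_L/∂q_L = 0: 258 - 6q_L - (q_Z) = 0.
Best responses: q_Z = (216 - q_L)/8, q_L = (258 - q_Z)/6.
Solving the pair: q_Z = 1038/47, q_L = 1848/47.
Total output Q = 1038/47 + 1848/47 = 61.4043.

61.40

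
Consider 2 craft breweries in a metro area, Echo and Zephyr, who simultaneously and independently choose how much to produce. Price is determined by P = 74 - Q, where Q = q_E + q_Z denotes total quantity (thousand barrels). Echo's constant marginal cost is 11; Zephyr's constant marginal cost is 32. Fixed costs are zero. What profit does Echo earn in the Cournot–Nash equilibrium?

784

Echo's profit: π_E = (74 - Q)q_E - (11q_E). Setting ∂π_E/∂q_E = 0: 63 - 2q_E - (q_Z) = 0.
Zephyr's first-order condition: 42 - 2q_Z - (q_E) = 0.
Best responses: q_E = (63 - q_Z)/2, q_Z = (42 - q_E)/2.
Substituting one into the other gives q_E = 28 and q_Z = 7.
Price P = 74 - 35 = 39.
Echo's profit: (39 - 11)·28 = 784.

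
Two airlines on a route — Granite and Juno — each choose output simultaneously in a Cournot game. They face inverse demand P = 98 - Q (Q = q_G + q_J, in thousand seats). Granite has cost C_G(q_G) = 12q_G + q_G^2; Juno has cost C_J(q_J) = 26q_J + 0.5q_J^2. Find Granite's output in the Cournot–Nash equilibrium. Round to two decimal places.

Granite's profit: π_G = (98 - Q)q_G - (12q_G + q_G²). Setting ∂π_G/∂q_G = 0: 86 - 4q_G - (q_J) = 0.
Juno's first-order condition: 72 - 3q_J - (q_G) = 0.
Best responses: q_G = (86 - q_J)/4, q_J = (72 - q_G)/3.
Substituting one into the other gives q_G = 186/11 and q_J = 202/11.

16.91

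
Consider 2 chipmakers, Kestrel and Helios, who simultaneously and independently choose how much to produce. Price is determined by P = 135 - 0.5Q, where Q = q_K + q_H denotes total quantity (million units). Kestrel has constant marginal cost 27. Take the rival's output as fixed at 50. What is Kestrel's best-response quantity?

83

With the rival's output fixed at 50, Kestrel's profit is π_K = (135 - (1/2)·50 - (1/2)q_K)q_K - (27q_K) = (110 - (1/2)q_K)q_K - (27q_K).
∂π_K/∂q_K = 83 - q_K = 0, so q_K = 83.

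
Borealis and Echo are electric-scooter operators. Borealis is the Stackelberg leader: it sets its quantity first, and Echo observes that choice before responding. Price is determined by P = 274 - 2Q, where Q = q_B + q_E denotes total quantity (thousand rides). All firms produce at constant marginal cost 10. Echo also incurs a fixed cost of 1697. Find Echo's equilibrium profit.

The follower Echo best-responds to any q_B: π_E = (274 - 2Q)q_E - 10q_E.
∂π_E/∂q_E = 264 - 2q_B - 4q_E = 0 gives the reaction function q_E = (264 - 2q_B)/4.
Borealis substitutes q_E(q_B) into its own profit: π_B = q_B(274 - 2q_B - (264 - 2q_B)/2) - 10q_B = (142 - q_B)q_B - 10q_B.
Leader FOC: 132 - 2q_B = 0, so q_B = 66.
Then q_E = (264 - 2·66)/4 = 33.
Price P = 274 - 2·99 = 76.
Echo's profit: (76 - 10)·33 - 1697 = 481.

481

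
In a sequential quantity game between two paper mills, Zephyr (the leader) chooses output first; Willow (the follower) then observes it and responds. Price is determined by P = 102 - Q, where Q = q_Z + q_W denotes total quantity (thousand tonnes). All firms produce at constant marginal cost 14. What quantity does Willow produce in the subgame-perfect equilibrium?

The follower Willow best-responds to any q_Z: π_W = (102 - Q)q_W - 14q_W.
Setting the follower's marginal profit to zero, 88 - q_Z - 2q_W = 0, i.e. q_W = (88 - q_Z)/2.
The leader anticipates this reaction. Substituting into P = 102 - Q gives P = 58 - (1/2)q_Z, so π_Z = (58 - (1/2)q_Z)q_Z - 14q_Z.
The leader's first-order condition 44 - q_Z = 0 yields q_Z = 44.
Then q_W = (88 - 44)/2 = 22.

22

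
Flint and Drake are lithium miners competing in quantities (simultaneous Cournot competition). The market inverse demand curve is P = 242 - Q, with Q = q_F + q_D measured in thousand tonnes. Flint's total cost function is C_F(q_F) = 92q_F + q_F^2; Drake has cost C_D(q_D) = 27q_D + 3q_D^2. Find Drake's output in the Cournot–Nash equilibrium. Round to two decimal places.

Flint's profit: π_F = (242 - Q)q_F - (92q_F + q_F²). Setting ∂π_F/∂q_F = 0: 150 - 4q_F - (q_D) = 0.
Drake's first-order condition: 215 - 8q_D - (q_F) = 0.
Best responses: q_F = (150 - q_D)/4, q_D = (215 - q_F)/8.
Solving the pair: q_F = 985/31, q_D = 710/31.

22.90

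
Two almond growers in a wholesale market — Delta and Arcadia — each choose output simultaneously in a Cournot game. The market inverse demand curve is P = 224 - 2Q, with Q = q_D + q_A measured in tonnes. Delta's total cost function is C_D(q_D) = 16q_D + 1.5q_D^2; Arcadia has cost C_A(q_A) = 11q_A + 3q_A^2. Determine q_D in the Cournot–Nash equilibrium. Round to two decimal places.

Delta's profit: π_D = (224 - 2Q)q_D - (16q_D + (3/2)q_D²). Setting ∂π_D/∂q_D = 0: 208 - 7q_D - 2(q_A) = 0.
Arcadia's profit: π_A = (224 - 2Q)q_A - (11q_A + 3q_A²). Setting ∂π_A/∂q_A = 0: 213 - 10q_A - 2(q_D) = 0.
Best responses: q_D = (208 - 2q_A)/7, q_A = (213 - 2q_D)/10.
Solving the pair: q_D = 827/33, q_A = 1075/66.

25.06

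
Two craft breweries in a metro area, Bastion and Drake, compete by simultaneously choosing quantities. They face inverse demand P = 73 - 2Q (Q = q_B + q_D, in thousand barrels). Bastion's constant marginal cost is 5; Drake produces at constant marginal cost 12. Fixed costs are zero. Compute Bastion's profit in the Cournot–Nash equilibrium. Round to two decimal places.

Bastion's profit: π_B = (73 - 2Q)q_B - (5q_B). Setting ∂π_B/∂q_B = 0: 68 - 4q_B - 2(q_D) = 0.
Drake's profit: π_D = (73 - 2Q)q_D - (12q_D). Setting ∂π_D/∂q_D = 0: 61 - 4q_D - 2(q_B) = 0.
Best responses: q_B = (68 - 2q_D)/4, q_D = (61 - 2q_B)/4.
Solving the pair: q_B = 25/2, q_D = 9.
Price P = 73 - 2·(43/2) = 30.
Bastion's profit: (30 - 5)·(25/2) = 625/2.

312.50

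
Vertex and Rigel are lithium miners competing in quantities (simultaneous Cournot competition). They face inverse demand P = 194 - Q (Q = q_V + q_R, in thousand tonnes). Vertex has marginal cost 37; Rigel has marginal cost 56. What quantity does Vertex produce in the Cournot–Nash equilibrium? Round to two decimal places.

58.67

Vertex's profit: π_V = (194 - Q)q_V - (37q_V). Setting ∂π_V/∂q_V = 0: 157 - 2q_V - (q_R) = 0.
Rigel's profit: π_R = (194 - Q)q_R - (56q_R). Setting ∂π_R/∂q_R = 0: 138 - 2q_R - (q_V) = 0.
Rearranging gives the reaction functions q_V = (157 - q_R)/2 and q_R = (138 - q_V)/2.
Solving the pair: q_V = 176/3, q_R = 119/3.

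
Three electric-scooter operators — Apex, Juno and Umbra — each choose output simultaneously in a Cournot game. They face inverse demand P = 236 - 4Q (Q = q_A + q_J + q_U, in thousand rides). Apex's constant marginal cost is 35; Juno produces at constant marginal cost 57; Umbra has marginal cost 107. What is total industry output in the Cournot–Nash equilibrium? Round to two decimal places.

31.81

Apex's profit: π_A = (236 - 4Q)q_A - (35q_A). Setting ∂π_A/∂q_A = 0: 201 - 8q_A - 4(q_J + q_U) = 0.
Juno's first-order condition: 179 - 8q_J - 4(q_A + q_U) = 0.
Umbra's profit: π_U = (236 - 4Q)q_U - (107q_U). Setting ∂π_U/∂q_U = 0: 129 - 8q_U - 4(q_A + q_J) = 0.
Adding the 3 first-order conditions: 509 − 16Q = 0, so Q = 509/16.
Back-substituting: q_A = (201 − 509/4)/4 = 295/16, q_J = (179 − 509/4)/4 = 207/16, q_U = (129 − 509/4)/4 = 7/16.
Total output Q = 295/16 + 207/16 + 7/16 = 509/16.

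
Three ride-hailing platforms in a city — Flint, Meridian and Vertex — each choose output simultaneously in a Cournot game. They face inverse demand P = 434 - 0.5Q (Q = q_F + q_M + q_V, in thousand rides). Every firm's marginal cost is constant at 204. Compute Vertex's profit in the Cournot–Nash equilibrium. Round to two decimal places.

A representative firm's profit is π_i = q_i(434 - 0.5Q) - 204q_i.
Setting ∂π_i/∂q_i = 0 with rivals' quantities fixed: 230 - q_i - (1/2)·Σ_{j≠i} q_j = 0.
With identical firms every q_j equals q_i, so Σ_{j≠i} q_j = 2q_i and 230 = 2q_i, giving q_i = 115.
Price P = 434 - (1/2)·345 = 523/2.
Vertex's profit: (523/2 - 204)·115 = 6612.5000.

6612.50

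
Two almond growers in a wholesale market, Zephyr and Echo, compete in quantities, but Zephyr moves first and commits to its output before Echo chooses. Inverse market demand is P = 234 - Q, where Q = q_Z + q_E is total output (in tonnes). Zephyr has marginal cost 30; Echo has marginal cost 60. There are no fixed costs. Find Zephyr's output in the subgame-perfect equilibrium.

117

The follower Echo best-responds to any q_Z: π_E = (234 - Q)q_E - 60q_E.
∂π_E/∂q_E = 174 - q_Z - 2q_E = 0 gives the reaction function q_E = (174 - q_Z)/2.
Zephyr substitutes q_E(q_Z) into its own profit: π_Z = q_Z(234 - q_Z - (174 - q_Z)/2) - 30q_Z = (147 - (1/2)q_Z)q_Z - 30q_Z.
Leader FOC: 117 - q_Z = 0, so q_Z = 117.
Then q_E = (174 - 117)/2 = 57/2.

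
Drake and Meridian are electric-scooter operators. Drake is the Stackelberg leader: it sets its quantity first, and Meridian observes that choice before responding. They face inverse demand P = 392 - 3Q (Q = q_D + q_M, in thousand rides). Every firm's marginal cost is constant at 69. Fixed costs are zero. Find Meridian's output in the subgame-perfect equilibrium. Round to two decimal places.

26.92

The follower Meridian best-responds to any q_D: π_M = (392 - 3Q)q_M - 69q_M.
Setting the follower's marginal profit to zero, 323 - 3q_D - 6q_M = 0, i.e. q_M = (323 - 3q_D)/6.
Drake substitutes q_M(q_D) into its own profit: π_D = q_D(392 - 3q_D - (323 - 3q_D)/2) - 69q_D = (461/2 - (3/2)q_D)q_D - 69q_D.
Leader FOC: 323/2 - 3q_D = 0, so q_D = 323/6.
Then q_M = (323 - 3·(323/6))/6 = 323/12.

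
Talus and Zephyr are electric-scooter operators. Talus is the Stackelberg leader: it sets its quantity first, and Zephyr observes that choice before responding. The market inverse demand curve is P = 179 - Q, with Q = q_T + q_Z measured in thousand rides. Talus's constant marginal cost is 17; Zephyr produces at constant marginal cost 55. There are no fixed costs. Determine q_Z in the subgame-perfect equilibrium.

12

Solve by backward induction. Given q_T, the follower Zephyr maximises π_Z = (179 - q_T - q_Z)q_Z - 55q_Z.
Setting the follower's marginal profit to zero, 124 - q_T - 2q_Z = 0, i.e. q_Z = (124 - q_T)/2.
Talus substitutes q_Z(q_T) into its own profit: π_T = q_T(179 - q_T - (124 - q_T)/2) - 17q_T = (117 - (1/2)q_T)q_T - 17q_T.
Maximising: ∂π_T/∂q_T = 100 - q_T = 0, giving q_T = 100.
Then q_Z = (124 - 100)/2 = 12.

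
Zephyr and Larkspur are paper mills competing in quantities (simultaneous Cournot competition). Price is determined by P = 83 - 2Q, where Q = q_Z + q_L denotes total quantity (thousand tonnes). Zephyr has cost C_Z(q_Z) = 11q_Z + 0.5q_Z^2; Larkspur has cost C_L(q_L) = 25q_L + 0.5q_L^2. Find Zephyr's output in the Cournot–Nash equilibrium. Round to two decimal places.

Zephyr's profit: π_Z = (83 - 2Q)q_Z - (11q_Z + (1/2)q_Z²). Setting ∂π_Z/∂q_Z = 0: 72 - 5q_Z - 2(q_L) = 0.
Larkspur's profit: π_L = (83 - 2Q)q_L - (25q_L + (1/2)q_L²). Setting ∂π_L/∂q_L = 0: 58 - 5q_L - 2(q_Z) = 0.
So q_Z = (72 - 2q_L)/5 and q_L = (58 - 2q_Z)/5.
Substituting one into the other gives q_Z = 244/21 and q_L = 146/21.

11.62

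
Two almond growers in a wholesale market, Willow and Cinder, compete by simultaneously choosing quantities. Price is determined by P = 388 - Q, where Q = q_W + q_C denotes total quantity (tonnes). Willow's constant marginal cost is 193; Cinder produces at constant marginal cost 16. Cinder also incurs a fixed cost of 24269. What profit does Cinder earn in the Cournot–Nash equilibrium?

9220

Willow's profit: π_W = (388 - Q)q_W - (193q_W). Setting ∂π_W/∂q_W = 0: 195 - 2q_W - (q_C) = 0.
Cinder's first-order condition: 372 - 2q_C - (q_W) = 0.
Rearranging gives the reaction functions q_W = (195 - q_C)/2 and q_C = (372 - q_W)/2.
Solving the pair: q_W = 6, q_C = 183.
Price P = 388 - 189 = 199.
Cinder's profit: (199 - 16)·183 - 24269 = 9220.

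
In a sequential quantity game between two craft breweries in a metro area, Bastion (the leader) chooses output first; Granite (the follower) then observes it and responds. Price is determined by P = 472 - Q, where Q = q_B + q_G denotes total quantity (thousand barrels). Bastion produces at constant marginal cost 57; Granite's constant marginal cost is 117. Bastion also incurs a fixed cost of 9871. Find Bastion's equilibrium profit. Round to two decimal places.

18332.13

Solve by backward induction. Given q_B, the follower Granite maximises π_G = (472 - q_B - q_G)q_G - 117q_G.
Setting the follower's marginal profit to zero, 355 - q_B - 2q_G = 0, i.e. q_G = (355 - q_B)/2.
Bastion substitutes q_G(q_B) into its own profit: π_B = q_B(472 - q_B - (355 - q_B)/2) - 57q_B = (589/2 - (1/2)q_B)q_B - 57q_B.
Leader FOC: 475/2 - q_B = 0, so q_B = 475/2.
Then q_G = (355 - 475/2)/2 = 235/4.
Price P = 472 - 1185/4 = 703/4.
Bastion's profit: (703/4 - 57)·(475/2) - 9871 = 18332.1250.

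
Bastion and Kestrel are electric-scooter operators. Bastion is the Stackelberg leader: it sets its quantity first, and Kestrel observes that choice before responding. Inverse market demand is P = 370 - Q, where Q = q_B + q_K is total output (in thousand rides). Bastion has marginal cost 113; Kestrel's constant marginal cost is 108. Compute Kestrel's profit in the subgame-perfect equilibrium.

Solve by backward induction. Given q_B, the follower Kestrel maximises π_K = (370 - q_B - q_K)q_K - 108q_K.
Follower FOC: 262 - q_B - 2q_K = 0, so q_K(q_B) = (262 - q_B)/2.
The leader anticipates this reaction. Substituting into P = 370 - Q gives P = 239 - (1/2)q_B, so π_B = (239 - (1/2)q_B)q_B - 113q_B.
Leader FOC: 126 - q_B = 0, so q_B = 126.
Then q_K = (262 - 126)/2 = 68.
Price P = 370 - 194 = 176.
Kestrel's profit: (176 - 108)·68 = 4624.

4624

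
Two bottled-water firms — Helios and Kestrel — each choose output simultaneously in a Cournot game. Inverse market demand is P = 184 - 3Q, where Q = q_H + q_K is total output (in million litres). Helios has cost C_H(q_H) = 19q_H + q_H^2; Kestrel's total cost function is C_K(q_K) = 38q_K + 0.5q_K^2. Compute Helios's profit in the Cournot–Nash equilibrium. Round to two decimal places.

Helios's profit: π_H = (184 - 3Q)q_H - (19q_H + q_H²). Setting ∂π_H/∂q_H = 0: 165 - 8q_H - 3(q_K) = 0.
Kestrel's first-order condition: 146 - 7q_K - 3(q_H) = 0.
Best responses: q_H = (165 - 3q_K)/8, q_K = (146 - 3q_H)/7.
Solving the pair: q_H = 717/47, q_K = 673/47.
Price P = 184 - 3·(1390/47) = 95.2766.
Helios's profit: 95.2766·(717/47) - 19·(717/47) - (717/47)² = 930.8990.

930.90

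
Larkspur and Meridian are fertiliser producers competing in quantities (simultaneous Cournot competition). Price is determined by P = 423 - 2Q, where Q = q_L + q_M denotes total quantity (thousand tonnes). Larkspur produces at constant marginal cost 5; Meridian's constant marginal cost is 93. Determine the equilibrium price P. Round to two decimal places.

173.67

Larkspur's profit: π_L = (423 - 2Q)q_L - (5q_L). Setting ∂π_L/∂q_L = 0: 418 - 4q_L - 2(q_M) = 0.
Meridian's profit: π_M = (423 - 2Q)q_M - (93q_M). Setting ∂π_M/∂q_M = 0: 330 - 4q_M - 2(q_L) = 0.
So q_L = (418 - 2q_M)/4 and q_M = (330 - 2q_L)/4.
Solving the pair: q_L = 253/3, q_M = 121/3.
Total output Q = 374/3, so price P = 423 - 2·(374/3) = 521/3.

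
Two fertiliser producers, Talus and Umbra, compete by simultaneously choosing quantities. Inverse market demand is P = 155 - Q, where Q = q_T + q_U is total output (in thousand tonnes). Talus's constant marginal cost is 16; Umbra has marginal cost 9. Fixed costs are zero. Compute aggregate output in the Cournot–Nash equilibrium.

95

Talus's profit: π_T = (155 - Q)q_T - (16q_T). Setting ∂π_T/∂q_T = 0: 139 - 2q_T - (q_U) = 0.
Umbra's profit: π_U = (155 - Q)q_U - (9q_U). Setting ∂π_U/∂q_U = 0: 146 - 2q_U - (q_T) = 0.
So q_T = (139 - q_U)/2 and q_U = (146 - q_T)/2.
Solving the pair: q_T = 44, q_U = 51.
Total output Q = 44 + 51 = 95.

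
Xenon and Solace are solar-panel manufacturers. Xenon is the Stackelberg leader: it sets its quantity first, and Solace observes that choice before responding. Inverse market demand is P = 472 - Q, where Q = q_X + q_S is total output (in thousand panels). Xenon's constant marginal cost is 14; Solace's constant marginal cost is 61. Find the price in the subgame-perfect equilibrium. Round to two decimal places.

The follower Solace best-responds to any q_X: π_S = (472 - Q)q_S - 61q_S.
Setting the follower's marginal profit to zero, 411 - q_X - 2q_S = 0, i.e. q_S = (411 - q_X)/2.
The leader anticipates this reaction. Substituting into P = 472 - Q gives P = 533/2 - (1/2)q_X, so π_X = (533/2 - (1/2)q_X)q_X - 14q_X.
Maximising: ∂π_X/∂q_X = 505/2 - q_X = 0, giving q_X = 505/2.
Then q_S = (411 - 505/2)/2 = 317/4.
Total output Q = 1327/4, so price P = 472 - 1327/4 = 561/4.

140.25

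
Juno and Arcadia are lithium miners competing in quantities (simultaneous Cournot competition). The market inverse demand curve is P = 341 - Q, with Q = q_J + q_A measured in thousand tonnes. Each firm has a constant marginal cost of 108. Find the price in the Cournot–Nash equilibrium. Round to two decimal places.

Each firm earns π_i = (341 - Q)q_i - 108q_i.
First-order condition (treating rivals' output as given): 233 - 2q_i - q_j = 0.
With identical firms every q_j equals q_i, so q_j = q_i and 233 = 3q_i, giving q_i = 233/3.
Total output Q = 466/3, so price P = 341 - 466/3 = 557/3.

185.67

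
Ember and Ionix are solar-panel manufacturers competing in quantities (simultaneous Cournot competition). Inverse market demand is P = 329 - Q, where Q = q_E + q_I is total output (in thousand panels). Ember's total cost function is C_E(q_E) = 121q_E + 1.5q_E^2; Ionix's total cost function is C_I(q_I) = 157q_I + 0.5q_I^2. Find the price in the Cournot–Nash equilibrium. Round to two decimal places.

250.14

Ember's profit: π_E = (329 - Q)q_E - (121q_E + (3/2)q_E²). Setting ∂π_E/∂q_E = 0: 208 - 5q_E - (q_I) = 0.
Ionix's profit: π_I = (329 - Q)q_I - (157q_I + (1/2)q_I²). Setting ∂π_I/∂q_I = 0: 172 - 3q_I - (q_E) = 0.
So q_E = (208 - q_I)/5 and q_I = (172 - q_E)/3.
Substituting one into the other gives q_E = 226/7 and q_I = 326/7.
Total output Q = 552/7, so price P = 329 - 552/7 = 1751/7.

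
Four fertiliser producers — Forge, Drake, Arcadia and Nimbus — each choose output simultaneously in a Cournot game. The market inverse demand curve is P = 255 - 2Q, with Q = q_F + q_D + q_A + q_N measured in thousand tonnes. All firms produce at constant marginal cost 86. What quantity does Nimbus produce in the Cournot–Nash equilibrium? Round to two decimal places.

Each firm earns π_i = (255 - 2Q)q_i - 86q_i.
Setting ∂π_i/∂q_i = 0 with rivals' quantities fixed: 169 - 4q_i - 2·Σ_{j≠i} q_j = 0.
By symmetry each firm produces the same amount; substituting Σ_{j≠i} q_j = 3q_i yields q_i = 169/10.

16.90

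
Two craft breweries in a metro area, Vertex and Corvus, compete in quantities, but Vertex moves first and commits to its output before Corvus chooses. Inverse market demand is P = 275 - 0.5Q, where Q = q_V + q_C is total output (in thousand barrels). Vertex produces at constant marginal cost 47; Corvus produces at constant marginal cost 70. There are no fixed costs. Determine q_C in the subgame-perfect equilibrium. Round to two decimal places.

79.50

The follower Corvus best-responds to any q_V: π_C = (275 - 0.5Q)q_C - 70q_C.
∂π_C/∂q_C = 205 - (1/2)q_V - q_C = 0 gives the reaction function q_C = (205 - (1/2)q_V).
The leader anticipates this reaction. Substituting into P = 275 - 0.5Q gives P = 345/2 - (1/4)q_V, so π_V = (345/2 - (1/4)q_V)q_V - 47q_V.
Maximising: ∂π_V/∂q_V = 251/2 - (1/2)q_V = 0, giving q_V = 251.
Then q_C = (205 - (1/2)·251) = 159/2.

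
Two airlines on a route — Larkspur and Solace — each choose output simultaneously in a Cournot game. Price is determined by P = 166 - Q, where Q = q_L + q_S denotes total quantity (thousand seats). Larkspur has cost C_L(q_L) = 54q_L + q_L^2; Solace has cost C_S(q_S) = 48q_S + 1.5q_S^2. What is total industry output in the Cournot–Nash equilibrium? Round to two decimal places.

Larkspur's profit: π_L = (166 - Q)q_L - (54q_L + q_L²). Setting ∂π_L/∂q_L = 0: 112 - 4q_L - (q_S) = 0.
Solace's first-order condition: 118 - 5q_S - (q_L) = 0.
Best responses: q_L = (112 - q_S)/4, q_S = (118 - q_L)/5.
Solving the pair: q_L = 442/19, q_S = 360/19.
Total output Q = 442/19 + 360/19 = 802/19.

42.21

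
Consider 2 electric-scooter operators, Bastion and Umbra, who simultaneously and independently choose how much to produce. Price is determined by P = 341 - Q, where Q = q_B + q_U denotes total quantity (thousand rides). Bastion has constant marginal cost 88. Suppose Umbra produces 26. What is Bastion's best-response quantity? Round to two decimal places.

With the rival's output fixed at 26, Bastion's profit is π_B = (341 - 26 - q_B)q_B - (88q_B) = (315 - q_B)q_B - (88q_B).
∂π_B/∂q_B = 227 - 2q_B = 0, so q_B = 227/2.

113.50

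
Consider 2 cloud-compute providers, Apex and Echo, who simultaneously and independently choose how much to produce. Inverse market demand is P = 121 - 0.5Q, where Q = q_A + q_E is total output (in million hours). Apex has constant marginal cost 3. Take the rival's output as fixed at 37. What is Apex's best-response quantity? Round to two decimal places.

99.50

With the rival's output fixed at 37, Apex's profit is π_A = (121 - (1/2)·37 - (1/2)q_A)q_A - (3q_A) = (205/2 - (1/2)q_A)q_A - (3q_A).
∂π_A/∂q_A = 199/2 - q_A = 0, so q_A = 199/2.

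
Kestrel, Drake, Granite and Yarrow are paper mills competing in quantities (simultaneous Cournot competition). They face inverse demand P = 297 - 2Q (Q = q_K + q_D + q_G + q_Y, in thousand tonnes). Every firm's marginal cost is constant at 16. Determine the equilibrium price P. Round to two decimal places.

72.20

Each firm earns π_i = (297 - 2Q)q_i - 16q_i.
First-order condition (treating rivals' output as given): 281 - 4q_i - 2·Σ_{j≠i} q_j = 0.
With identical firms every q_j equals q_i, so Σ_{j≠i} q_j = 3q_i and 281 = 10q_i, giving q_i = 281/10.
Total output Q = 562/5, so price P = 297 - 2·(562/5) = 361/5.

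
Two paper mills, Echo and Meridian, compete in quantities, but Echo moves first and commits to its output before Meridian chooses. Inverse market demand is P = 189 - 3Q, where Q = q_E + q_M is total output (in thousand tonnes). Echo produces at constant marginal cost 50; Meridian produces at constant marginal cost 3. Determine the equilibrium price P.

73

Solve by backward induction. Given q_E, the follower Meridian maximises π_M = (189 - 3q_E - 3q_M)q_M - 3q_M.
∂π_M/∂q_M = 186 - 3q_E - 6q_M = 0 gives the reaction function q_M = (186 - 3q_E)/6.
The leader anticipates this reaction. Substituting into P = 189 - 3Q gives P = 96 - (3/2)q_E, so π_E = (96 - (3/2)q_E)q_E - 50q_E.
The leader's first-order condition 46 - 3q_E = 0 yields q_E = 46/3.
Then q_M = (186 - 3·(46/3))/6 = 70/3.
Total output Q = 116/3, so price P = 189 - 3·(116/3) = 73.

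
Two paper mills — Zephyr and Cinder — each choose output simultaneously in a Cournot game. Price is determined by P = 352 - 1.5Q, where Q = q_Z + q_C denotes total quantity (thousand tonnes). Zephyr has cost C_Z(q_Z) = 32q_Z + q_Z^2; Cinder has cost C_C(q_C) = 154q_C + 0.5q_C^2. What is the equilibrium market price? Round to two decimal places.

225.83

Zephyr's profit: π_Z = (352 - 1.5Q)q_Z - (32q_Z + q_Z²). Setting ∂π_Z/∂q_Z = 0: 320 - 5q_Z - (3/2)(q_C) = 0.
Cinder's first-order condition: 198 - 4q_C - (3/2)(q_Z) = 0.
Rearranging gives the reaction functions q_Z = (320 - (3/2)q_C)/5 and q_C = (198 - (3/2)q_Z)/4.
Solving the pair: q_Z = 55.3803, q_C = 28.7324.
Total output Q = 84.1127, so price P = 352 - (3/2)·84.1127 = 225.8310.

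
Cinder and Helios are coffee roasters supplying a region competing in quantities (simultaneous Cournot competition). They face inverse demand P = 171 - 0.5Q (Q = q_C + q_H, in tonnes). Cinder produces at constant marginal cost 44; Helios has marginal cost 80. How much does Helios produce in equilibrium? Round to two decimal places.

36.67

Cinder's profit: π_C = (171 - 0.5Q)q_C - (44q_C). Setting ∂π_C/∂q_C = 0: 127 - q_C - (1/2)(q_H) = 0.
Helios's first-order condition: 91 - q_H - (1/2)(q_C) = 0.
Rearranging gives the reaction functions q_C = (127 - (1/2)q_H) and q_H = (91 - (1/2)q_C).
Solving the pair: q_C = 326/3, q_H = 110/3.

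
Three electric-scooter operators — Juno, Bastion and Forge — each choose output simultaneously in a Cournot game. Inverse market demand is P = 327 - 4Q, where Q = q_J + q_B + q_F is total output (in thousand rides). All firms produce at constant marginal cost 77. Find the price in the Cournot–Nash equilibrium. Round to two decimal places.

139.50

Each firm earns π_i = (327 - 4Q)q_i - 77q_i.
Setting ∂π_i/∂q_i = 0 with rivals' quantities fixed: 250 - 8q_i - 4·Σ_{j≠i} q_j = 0.
With identical firms every q_j equals q_i, so Σ_{j≠i} q_j = 2q_i and 250 = 16q_i, giving q_i = 125/8.
Total output Q = 375/8, so price P = 327 - 4·(375/8) = 279/2.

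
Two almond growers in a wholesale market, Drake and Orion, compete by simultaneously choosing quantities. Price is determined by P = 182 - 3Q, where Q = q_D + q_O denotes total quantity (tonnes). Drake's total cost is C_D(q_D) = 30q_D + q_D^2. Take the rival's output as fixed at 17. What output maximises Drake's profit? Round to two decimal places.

With the rival's output fixed at 17, Drake's profit is π_D = (182 - 3·17 - 3q_D)q_D - (30q_D + q_D²) = (131 - 3q_D)q_D - (30q_D + q_D²).
∂π_D/∂q_D = 101 - 8q_D = 0, so q_D = 101/8.

12.63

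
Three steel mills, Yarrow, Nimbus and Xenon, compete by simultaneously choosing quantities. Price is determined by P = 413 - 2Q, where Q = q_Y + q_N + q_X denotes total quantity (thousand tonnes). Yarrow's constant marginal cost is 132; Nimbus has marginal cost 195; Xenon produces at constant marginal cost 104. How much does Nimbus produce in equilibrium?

Yarrow's profit: π_Y = (413 - 2Q)q_Y - (132q_Y). Setting ∂π_Y/∂q_Y = 0: 281 - 4q_Y - 2(q_N + q_X) = 0.
Nimbus's first-order condition: 218 - 4q_N - 2(q_Y + q_X) = 0.
Xenon's profit: π_X = (413 - 2Q)q_X - (104q_X). Setting ∂π_X/∂q_X = 0: 309 - 4q_X - 2(q_Y + q_N) = 0.
Summing all 3 equations gives 808 − 8Q = 0, hence Q = 101.
Back-substituting: q_Y = (281 − 202)/2 = 79/2, q_N = (218 − 202)/2 = 8, q_X = (309 − 202)/2 = 107/2.

8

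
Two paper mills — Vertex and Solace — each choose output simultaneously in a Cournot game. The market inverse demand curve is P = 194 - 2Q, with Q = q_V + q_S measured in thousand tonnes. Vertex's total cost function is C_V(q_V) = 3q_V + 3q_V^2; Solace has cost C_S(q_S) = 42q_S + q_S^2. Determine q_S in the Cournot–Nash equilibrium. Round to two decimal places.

Vertex's profit: π_V = (194 - 2Q)q_V - (3q_V + 3q_V²). Setting ∂π_V/∂q_V = 0: 191 - 10q_V - 2(q_S) = 0.
Solace's profit: π_S = (194 - 2Q)q_S - (42q_S + q_S²). Setting ∂π_S/∂q_S = 0: 152 - 6q_S - 2(q_V) = 0.
So q_V = (191 - 2q_S)/10 and q_S = (152 - 2q_V)/6.
Solving the pair: q_V = 421/28, q_S = 569/28.

20.32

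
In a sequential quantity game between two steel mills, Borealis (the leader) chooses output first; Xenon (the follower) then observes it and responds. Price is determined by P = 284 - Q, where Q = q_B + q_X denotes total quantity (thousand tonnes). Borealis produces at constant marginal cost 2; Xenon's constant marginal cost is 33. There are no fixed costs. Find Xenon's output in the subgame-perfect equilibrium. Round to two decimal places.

Solve by backward induction. Given q_B, the follower Xenon maximises π_X = (284 - q_B - q_X)q_X - 33q_X.
Follower FOC: 251 - q_B - 2q_X = 0, so q_X(q_B) = (251 - q_B)/2.
The leader anticipates this reaction. Substituting into P = 284 - Q gives P = 317/2 - (1/2)q_B, so π_B = (317/2 - (1/2)q_B)q_B - 2q_B.
The leader's first-order condition 313/2 - q_B = 0 yields q_B = 313/2.
Then q_X = (251 - 313/2)/2 = 189/4.

47.25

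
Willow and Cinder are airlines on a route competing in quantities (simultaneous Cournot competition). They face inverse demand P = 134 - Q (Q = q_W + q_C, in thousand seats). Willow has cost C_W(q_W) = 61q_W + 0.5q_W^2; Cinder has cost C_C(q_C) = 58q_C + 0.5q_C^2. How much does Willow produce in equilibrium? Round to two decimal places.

Willow's profit: π_W = (134 - Q)q_W - (61q_W + (1/2)q_W²). Setting ∂π_W/∂q_W = 0: 73 - 3q_W - (q_C) = 0.
Cinder's profit: π_C = (134 - Q)q_C - (58q_C + (1/2)q_C²). Setting ∂π_C/∂q_C = 0: 76 - 3q_C - (q_W) = 0.
So q_W = (73 - q_C)/3 and q_C = (76 - q_W)/3.
Solving the pair: q_W = 143/8, q_C = 155/8.

17.88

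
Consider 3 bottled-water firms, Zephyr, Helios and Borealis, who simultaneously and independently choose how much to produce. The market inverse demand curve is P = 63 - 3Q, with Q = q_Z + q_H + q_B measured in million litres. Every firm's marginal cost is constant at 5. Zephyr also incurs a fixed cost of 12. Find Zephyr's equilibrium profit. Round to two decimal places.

A representative firm's profit is π_i = q_i(63 - 3Q) - 5q_i.
First-order condition (treating rivals' output as given): 58 - 6q_i - 3·Σ_{j≠i} q_j = 0.
By symmetry each firm produces the same amount; substituting Σ_{j≠i} q_j = 2q_i yields q_i = 58/12 = 29/6.
Price P = 63 - 3·(29/2) = 39/2.
Zephyr's profit: (39/2 - 5)·(29/6) - 12 = 697/12.

58.08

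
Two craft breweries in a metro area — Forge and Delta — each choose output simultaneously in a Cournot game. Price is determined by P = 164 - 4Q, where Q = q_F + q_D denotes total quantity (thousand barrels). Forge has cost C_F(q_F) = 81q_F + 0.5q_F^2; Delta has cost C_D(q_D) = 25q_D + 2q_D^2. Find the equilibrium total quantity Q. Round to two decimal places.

Forge's profit: π_F = (164 - 4Q)q_F - (81q_F + (1/2)q_F²). Setting ∂π_F/∂q_F = 0: 83 - 9q_F - 4(q_D) = 0.
Delta's first-order condition: 139 - 12q_D - 4(q_F) = 0.
Rearranging gives the reaction functions q_F = (83 - 4q_D)/9 and q_D = (139 - 4q_F)/12.
Solving the pair: q_F = 110/23, q_D = 919/92.
Total output Q = 110/23 + 919/92 = 1359/92.

14.77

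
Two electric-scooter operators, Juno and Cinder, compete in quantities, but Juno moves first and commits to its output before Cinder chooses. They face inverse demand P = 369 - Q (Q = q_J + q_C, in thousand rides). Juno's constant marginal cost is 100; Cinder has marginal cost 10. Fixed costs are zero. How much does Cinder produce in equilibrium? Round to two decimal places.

The follower Cinder best-responds to any q_J: π_C = (369 - Q)q_C - 10q_C.
Follower FOC: 359 - q_J - 2q_C = 0, so q_C(q_J) = (359 - q_J)/2.
The leader anticipates this reaction. Substituting into P = 369 - Q gives P = 379/2 - (1/2)q_J, so π_J = (379/2 - (1/2)q_J)q_J - 100q_J.
Maximising: ∂π_J/∂q_J = 179/2 - q_J = 0, giving q_J = 179/2.
Then q_C = (359 - 179/2)/2 = 539/4.

134.75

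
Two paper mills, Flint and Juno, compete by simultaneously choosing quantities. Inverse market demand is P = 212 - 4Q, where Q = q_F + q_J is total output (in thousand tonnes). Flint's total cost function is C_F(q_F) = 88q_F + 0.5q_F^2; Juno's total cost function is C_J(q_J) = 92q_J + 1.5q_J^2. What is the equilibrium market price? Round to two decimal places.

141.25

Flint's profit: π_F = (212 - 4Q)q_F - (88q_F + (1/2)q_F²). Setting ∂π_F/∂q_F = 0: 124 - 9q_F - 4(q_J) = 0.
Juno's profit: π_J = (212 - 4Q)q_J - (92q_J + (3/2)q_J²). Setting ∂π_J/∂q_J = 0: 120 - 11q_J - 4(q_F) = 0.
Best responses: q_F = (124 - 4q_J)/9, q_J = (120 - 4q_F)/11.
Solving the pair: q_F = 884/83, q_J = 584/83.
Total output Q = 1468/83, so price P = 212 - 4·(1468/83) = 141.2530.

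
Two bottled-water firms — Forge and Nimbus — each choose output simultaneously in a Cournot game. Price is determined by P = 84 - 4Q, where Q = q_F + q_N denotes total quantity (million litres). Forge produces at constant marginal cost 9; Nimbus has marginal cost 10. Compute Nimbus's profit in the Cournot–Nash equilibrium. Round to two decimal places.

Forge's profit: π_F = (84 - 4Q)q_F - (9q_F). Setting ∂π_F/∂q_F = 0: 75 - 8q_F - 4(q_N) = 0.
Nimbus's profit: π_N = (84 - 4Q)q_N - (10q_N). Setting ∂π_N/∂q_N = 0: 74 - 8q_N - 4(q_F) = 0.
Best responses: q_F = (75 - 4q_N)/8, q_N = (74 - 4q_F)/8.
Substituting one into the other gives q_F = 19/3 and q_N = 73/12.
Price P = 84 - 4·(149/12) = 103/3.
Nimbus's profit: (103/3 - 10)·(73/12) = 148.0278.

148.03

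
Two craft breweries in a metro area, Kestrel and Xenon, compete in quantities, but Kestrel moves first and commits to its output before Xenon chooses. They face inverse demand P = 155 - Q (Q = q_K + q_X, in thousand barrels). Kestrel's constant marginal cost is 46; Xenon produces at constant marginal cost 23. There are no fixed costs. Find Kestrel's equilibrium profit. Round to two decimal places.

924.50

Solve by backward induction. Given q_K, the follower Xenon maximises π_X = (155 - q_K - q_X)q_X - 23q_X.
∂π_X/∂q_X = 132 - q_K - 2q_X = 0 gives the reaction function q_X = (132 - q_K)/2.
Kestrel substitutes q_X(q_K) into its own profit: π_K = q_K(155 - q_K - (132 - q_K)/2) - 46q_K = (89 - (1/2)q_K)q_K - 46q_K.
The leader's first-order condition 43 - q_K = 0 yields q_K = 43.
Then q_X = (132 - 43)/2 = 89/2.
Price P = 155 - 175/2 = 135/2.
Kestrel's profit: (135/2 - 46)·43 = 1849/2.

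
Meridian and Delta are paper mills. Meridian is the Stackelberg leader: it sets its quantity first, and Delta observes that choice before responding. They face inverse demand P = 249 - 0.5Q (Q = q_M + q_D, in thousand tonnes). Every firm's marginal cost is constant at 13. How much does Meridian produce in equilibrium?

The follower Delta best-responds to any q_M: π_D = (249 - 0.5Q)q_D - 13q_D.
Setting the follower's marginal profit to zero, 236 - (1/2)q_M - q_D = 0, i.e. q_D = (236 - (1/2)q_M).
Meridian substitutes q_D(q_M) into its own profit: π_M = q_M(249 - (1/2)q_M - (236 - (1/2)q_M)/2) - 13q_M = (131 - (1/4)q_M)q_M - 13q_M.
Leader FOC: 118 - (1/2)q_M = 0, so q_M = 236.
Then q_D = (236 - (1/2)·236) = 118.

236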